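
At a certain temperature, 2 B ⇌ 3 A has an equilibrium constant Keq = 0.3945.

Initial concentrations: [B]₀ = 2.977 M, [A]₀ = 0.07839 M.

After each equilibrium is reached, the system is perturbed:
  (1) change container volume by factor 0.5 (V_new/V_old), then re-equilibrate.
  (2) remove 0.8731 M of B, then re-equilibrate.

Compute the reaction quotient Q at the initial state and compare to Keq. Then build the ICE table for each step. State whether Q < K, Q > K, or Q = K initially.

Q₀ = 5.4353e-05; Q < K (proceeds forward)

Q₀ = 5.4353e-05 vs Keq = 0.3945 ⇒ Q<K, forward
Step 1:
                   B          A
  Initial      2.977    0.07839
  Change     -0.7752      1.163
  Equil        2.202      1.241
  solve Keq expr → x = 0.3876; check Q = 0.3945
Then change container volume by factor 0.5 (V_new/V_old).
Step 2:
                   B          A
  Initial      4.404      2.483
  Change      0.2853    -0.4279
  Equil        4.689      2.055
  solve Keq expr → x = -0.1426; check Q = 0.3945
Then remove 0.8731 M of B.
Step 3:
                   B          A
  Initial      3.816      2.055
  Change      0.1456    -0.2184
  Equil        3.961      1.836
  solve Keq expr → x = -0.07281; check Q = 0.3945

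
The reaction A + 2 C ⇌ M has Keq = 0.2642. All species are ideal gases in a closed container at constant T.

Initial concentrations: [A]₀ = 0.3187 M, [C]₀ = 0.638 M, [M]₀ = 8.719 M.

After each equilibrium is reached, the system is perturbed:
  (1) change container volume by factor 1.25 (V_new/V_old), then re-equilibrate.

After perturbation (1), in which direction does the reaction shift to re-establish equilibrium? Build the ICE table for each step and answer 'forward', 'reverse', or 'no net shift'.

Q₀ = 67.21 vs Keq = 0.2642 ⇒ Q>K, reverse
Step 1:
                    A           C           M
  I            0.3187       0.638       8.719
  C             1.572       3.144      -1.572
  E             1.891       3.782       7.147
  solve Keq expr → x = -1.572; check Q = 0.2642
Then change container volume by factor 1.25 (V_new/V_old).
Step 2:
                    A           C           M
  I             1.513       3.026       5.717
  C            0.2199      0.4397     -0.2199
  E             1.733       3.466       5.498
  solve Keq expr → x = -0.2199; check Q = 0.2642

Direction: reverse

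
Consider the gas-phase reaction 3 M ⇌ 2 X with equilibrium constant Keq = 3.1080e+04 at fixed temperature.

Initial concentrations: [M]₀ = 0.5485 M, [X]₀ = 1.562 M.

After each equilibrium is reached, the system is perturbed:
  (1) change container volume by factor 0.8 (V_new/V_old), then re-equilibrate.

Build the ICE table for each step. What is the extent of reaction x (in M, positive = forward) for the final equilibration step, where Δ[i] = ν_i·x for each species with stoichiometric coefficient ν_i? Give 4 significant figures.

x = 0.00144 M

Q₀ = 14.79 vs Keq = 3.1080e+04 ⇒ Q<K, forward
Step 1:
                  M         X
  init       0.5485     1.562
  Δ         -0.4998    0.3332
  eq        0.04871     1.895
  solve Keq expr → x = 0.1666; check Q = 3.1080e+04
Then change container volume by factor 0.8 (V_new/V_old).
Step 2:
                  M         X
  init      0.06089     2.369
  Δ       -0.004319  0.002879
  eq        0.05657     2.372
  solve Keq expr → x = 0.00144; check Q = 3.1080e+04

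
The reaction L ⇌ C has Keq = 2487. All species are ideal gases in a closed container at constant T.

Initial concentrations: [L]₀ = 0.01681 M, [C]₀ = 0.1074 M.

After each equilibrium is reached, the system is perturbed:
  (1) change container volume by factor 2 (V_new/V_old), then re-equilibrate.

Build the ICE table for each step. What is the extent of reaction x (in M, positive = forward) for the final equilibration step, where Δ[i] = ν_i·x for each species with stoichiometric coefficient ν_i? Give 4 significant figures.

x = 0 M

Q₀ = 6.389 vs Keq = 2487 ⇒ Q<K, forward
Step 1:
                   L          C
  Initial    0.01681     0.1074
  Change    -0.01676    0.01676
  Equil   4.9924e-05     0.1242
  solve Keq expr → x = 0.01676; check Q = 2487
Then change container volume by factor 2 (V_new/V_old).
Step 2:
                   L          C
  Initial 2.4962e-05    0.06208
  Change           0          0
  Equil   2.4962e-05    0.06208
  solve Keq expr → x = 0; check Q = 2487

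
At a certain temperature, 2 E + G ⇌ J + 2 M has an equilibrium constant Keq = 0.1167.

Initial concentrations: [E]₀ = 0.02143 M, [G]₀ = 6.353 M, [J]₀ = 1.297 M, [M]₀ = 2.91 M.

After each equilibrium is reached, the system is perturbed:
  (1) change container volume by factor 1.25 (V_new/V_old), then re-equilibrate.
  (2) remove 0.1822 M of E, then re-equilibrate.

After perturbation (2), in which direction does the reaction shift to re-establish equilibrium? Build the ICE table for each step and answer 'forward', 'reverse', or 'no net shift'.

Q₀ = 3764 vs Keq = 0.1167 ⇒ Q>K, reverse
Step 1:
                    E           G           J           M
  init        0.02143       6.353       1.297        2.91
  Δ             1.345      0.6724     -0.6724      -1.345
  eq            1.366       7.025      0.6246       1.565
  solve Keq expr → x = -0.6724; check Q = 0.1167
Then change container volume by factor 1.25 (V_new/V_old).
Step 2:
                    E           G           J           M
  init          1.093        5.62      0.4997       1.252
  Δ                 0           0           0           0
  eq            1.093        5.62      0.4997       1.252
  solve Keq expr → x = 0; check Q = 0.1167
Then remove 0.1822 M of E.
Step 3:
                    E           G           J           M
  init         0.9108        5.62      0.4997       1.252
  Δ           0.07465     0.03732    -0.03732    -0.07465
  eq           0.9854       5.658      0.4624       1.178
  solve Keq expr → x = -0.03732; check Q = 0.1167

Direction: reverse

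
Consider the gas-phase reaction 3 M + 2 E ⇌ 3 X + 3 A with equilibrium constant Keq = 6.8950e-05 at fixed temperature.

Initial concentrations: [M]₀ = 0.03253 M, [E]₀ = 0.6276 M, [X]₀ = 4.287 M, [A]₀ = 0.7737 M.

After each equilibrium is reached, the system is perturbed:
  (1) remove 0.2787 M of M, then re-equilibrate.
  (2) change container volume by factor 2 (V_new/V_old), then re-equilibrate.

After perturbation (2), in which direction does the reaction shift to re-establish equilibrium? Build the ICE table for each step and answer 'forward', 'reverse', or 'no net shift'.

Direction: forward

Q₀ = 2.6913e+06 vs Keq = 6.8950e-05 ⇒ Q>K, reverse
Step 1:
                  M         E         X         A
  init      0.03253    0.6276     4.287    0.7737
  Δ          0.7636    0.5091   -0.7636   -0.7636
  eq         0.7961     1.137     3.523   0.01009
  solve Keq expr → x = -0.2545; check Q = 6.8950e-05
Then remove 0.2787 M of M.
Step 2:
                  M         E         X         A
  init       0.5174     1.137     3.523   0.01009
  Δ        0.003473  0.002315 -0.003473 -0.003473
  eq         0.5209     1.139      3.52  0.006618
  solve Keq expr → x = -0.001158; check Q = 6.8950e-05
Then change container volume by factor 2 (V_new/V_old).
Step 3:
                  M         E         X         A
  init       0.2605    0.5695      1.76  0.003309
  Δ       -8.4194e-04 -5.6129e-04 8.4194e-04 8.4194e-04
  eq         0.2596    0.5689     1.761  0.004151
  solve Keq expr → x = 2.8065e-04; check Q = 6.8950e-05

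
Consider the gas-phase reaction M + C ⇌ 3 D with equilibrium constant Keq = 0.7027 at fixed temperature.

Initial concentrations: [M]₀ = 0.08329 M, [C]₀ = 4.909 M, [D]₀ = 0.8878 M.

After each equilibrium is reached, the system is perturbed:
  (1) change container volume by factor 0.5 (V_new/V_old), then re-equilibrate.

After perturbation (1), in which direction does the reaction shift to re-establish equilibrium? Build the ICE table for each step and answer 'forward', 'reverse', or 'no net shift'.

Q₀ = 1.711 vs Keq = 0.7027 ⇒ Q>K, reverse
Step 1:
                    M           C           D
  Initial     0.08329       4.909      0.8878
  Change      0.04271     0.04271     -0.1281
  Equil         0.126       4.952      0.7597
  solve Keq expr → x = -0.04271; check Q = 0.7027
Then change container volume by factor 0.5 (V_new/V_old).
Step 2:
                    M           C           D
  Initial       0.252       9.903       1.519
  Change      0.06948     0.06948     -0.2084
  Equil        0.3215       9.973       1.311
  solve Keq expr → x = -0.06948; check Q = 0.7027

Direction: reverse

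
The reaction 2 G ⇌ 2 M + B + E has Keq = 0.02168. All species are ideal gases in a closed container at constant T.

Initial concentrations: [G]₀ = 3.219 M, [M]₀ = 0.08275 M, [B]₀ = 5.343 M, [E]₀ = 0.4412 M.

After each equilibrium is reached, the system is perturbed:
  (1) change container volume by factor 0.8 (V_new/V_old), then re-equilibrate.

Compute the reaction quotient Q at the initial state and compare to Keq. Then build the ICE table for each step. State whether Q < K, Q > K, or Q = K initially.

Q₀ = 0.001558 vs Keq = 0.02168 ⇒ Q<K, forward
Step 1:
                    G           M           B           E
  init          3.219     0.08275       5.343      0.4412
  Δ           -0.1805      0.1805     0.09026     0.09026
  eq            3.038      0.2633       5.433      0.5315
  solve Keq expr → x = 0.09026; check Q = 0.02168
Then change container volume by factor 0.8 (V_new/V_old).
Step 2:
                    G           M           B           E
  init          3.798      0.3291       6.792      0.6643
  Δ           0.05563    -0.05563    -0.02781    -0.02781
  eq            3.854      0.2735       6.764      0.6365
  solve Keq expr → x = -0.02781; check Q = 0.02168

Q₀ = 0.001558; Q < K (proceeds forward)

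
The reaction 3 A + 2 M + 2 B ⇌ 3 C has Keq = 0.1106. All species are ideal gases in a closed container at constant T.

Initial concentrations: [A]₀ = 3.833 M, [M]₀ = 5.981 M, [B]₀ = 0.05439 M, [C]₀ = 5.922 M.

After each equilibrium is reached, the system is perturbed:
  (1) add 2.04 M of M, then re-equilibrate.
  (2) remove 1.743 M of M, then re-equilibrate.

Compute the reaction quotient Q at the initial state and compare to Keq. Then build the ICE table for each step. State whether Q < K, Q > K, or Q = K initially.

Q₀ = 34.85 vs Keq = 0.1106 ⇒ Q>K, reverse
Step 1:
                  A         M         B         C
  init        3.833     5.981   0.05439     5.922
  Δ          0.7517    0.5011    0.5011   -0.7517
  eq          4.585     6.482    0.5555      5.17
  solve Keq expr → x = -0.2506; check Q = 0.1106
Then add 2.04 M of M.
Step 2:
                  A         M         B         C
  init        4.585     8.522    0.5555      5.17
  Δ         -0.1363  -0.09086  -0.09086    0.1363
  eq          4.448     8.431    0.4647     5.307
  solve Keq expr → x = 0.04543; check Q = 0.1106
Then remove 1.743 M of M.
Step 3:
                  A         M         B         C
  init        4.448     6.688    0.4647     5.307
  Δ          0.1131   0.07541   0.07541   -0.1131
  eq          4.562     6.764    0.5401     5.193
  solve Keq expr → x = -0.03771; check Q = 0.1106

Q₀ = 34.85; Q > K (proceeds reverse)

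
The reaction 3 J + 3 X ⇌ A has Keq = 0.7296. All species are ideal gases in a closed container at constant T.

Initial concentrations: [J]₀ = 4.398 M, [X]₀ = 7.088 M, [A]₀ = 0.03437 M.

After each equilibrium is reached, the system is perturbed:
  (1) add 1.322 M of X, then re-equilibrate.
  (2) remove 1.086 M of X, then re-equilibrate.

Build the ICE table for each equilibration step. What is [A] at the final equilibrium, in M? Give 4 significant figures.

[A]_eq = 1.376 M

Q₀ = 1.1346e-06 vs Keq = 0.7296 ⇒ Q<K, forward
Step 1:
                   J          X          A
  init         4.398      7.088    0.03437
  Δ           -3.999     -3.999      1.333
  eq          0.3991      3.089      1.367
  solve Keq expr → x = 1.333; check Q = 0.7296
Then add 1.322 M of X.
Step 2:
                   J          X          A
  init        0.3991      4.411      1.367
  Δ          -0.1099    -0.1099    0.03664
  eq          0.2892      4.301      1.404
  solve Keq expr → x = 0.03664; check Q = 0.7296
Then remove 1.086 M of X.
Step 3:
                   J          X          A
  init        0.2892      3.215      1.404
  Δ          0.08514    0.08514   -0.02838
  eq          0.3743        3.3      1.376
  solve Keq expr → x = -0.02838; check Q = 0.7296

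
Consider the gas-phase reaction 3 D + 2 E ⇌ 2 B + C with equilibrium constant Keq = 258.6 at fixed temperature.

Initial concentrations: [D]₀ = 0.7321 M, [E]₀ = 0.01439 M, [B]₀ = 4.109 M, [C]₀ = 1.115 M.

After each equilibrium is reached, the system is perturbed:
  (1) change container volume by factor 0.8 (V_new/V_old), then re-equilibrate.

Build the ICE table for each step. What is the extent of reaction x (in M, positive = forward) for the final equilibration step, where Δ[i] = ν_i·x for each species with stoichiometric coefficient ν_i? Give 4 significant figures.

Q₀ = 2.3169e+05 vs Keq = 258.6 ⇒ Q>K, reverse
Step 1:
                  D         E         B         C
  Initial    0.7321   0.01439     4.109     1.115
  Change     0.3178    0.2119   -0.2119   -0.1059
  Equil        1.05    0.2263     3.897     1.009
  solve Keq expr → x = -0.1059; check Q = 258.6
Then change container volume by factor 0.8 (V_new/V_old).
Step 2:
                  D         E         B         C
  Initial     1.312    0.2828     4.871     1.261
  Change   -0.05629  -0.03753   0.03753   0.01876
  Equil       1.256    0.2453     4.909      1.28
  solve Keq expr → x = 0.01876; check Q = 258.6

x = 0.01876 M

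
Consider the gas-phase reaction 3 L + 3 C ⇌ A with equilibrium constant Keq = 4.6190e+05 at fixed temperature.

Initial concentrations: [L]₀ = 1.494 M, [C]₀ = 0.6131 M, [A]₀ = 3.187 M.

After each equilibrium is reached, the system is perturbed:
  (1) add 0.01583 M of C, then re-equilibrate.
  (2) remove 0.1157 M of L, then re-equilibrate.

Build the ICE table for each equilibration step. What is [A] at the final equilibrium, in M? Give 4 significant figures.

[A]_eq = 3.388 M

Q₀ = 4.147 vs Keq = 4.6190e+05 ⇒ Q<K, forward
Step 1:
                   L          C          A
  Initial      1.494     0.6131      3.187
  Change     -0.5916    -0.5916     0.1972
  Equil       0.9024    0.02152      3.384
  solve Keq expr → x = 0.1972; check Q = 4.6190e+05
Then add 0.01583 M of C.
Step 2:
                   L          C          A
  Initial     0.9024    0.03735      3.384
  Change    -0.01544   -0.01544   0.005148
  Equil        0.887    0.02191      3.389
  solve Keq expr → x = 0.005148; check Q = 4.6190e+05
Then remove 0.1157 M of L.
Step 3:
                   L          C          A
  Initial     0.7713    0.02191      3.389
  Change     0.00318    0.00318   -0.00106
  Equil       0.7745    0.02509      3.388
  solve Keq expr → x = -0.00106; check Q = 4.6190e+05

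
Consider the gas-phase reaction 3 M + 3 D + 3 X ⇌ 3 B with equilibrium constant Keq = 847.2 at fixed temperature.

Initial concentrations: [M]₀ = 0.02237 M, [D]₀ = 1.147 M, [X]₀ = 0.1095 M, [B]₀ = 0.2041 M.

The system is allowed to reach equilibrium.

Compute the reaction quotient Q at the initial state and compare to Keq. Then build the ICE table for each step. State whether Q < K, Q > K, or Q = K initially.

Q₀ = 3.8335e+05 vs Keq = 847.2 ⇒ Q>K, reverse
Step 1:
                  M         D         X         B
  Initial   0.02237     1.147    0.1095    0.2041
  Change    0.05612   0.05612   0.05612  -0.05612
  Equil     0.07849     1.203    0.1656     0.148
  solve Keq expr → x = -0.01871; check Q = 847.2

Q₀ = 3.8335e+05; Q > K (proceeds reverse)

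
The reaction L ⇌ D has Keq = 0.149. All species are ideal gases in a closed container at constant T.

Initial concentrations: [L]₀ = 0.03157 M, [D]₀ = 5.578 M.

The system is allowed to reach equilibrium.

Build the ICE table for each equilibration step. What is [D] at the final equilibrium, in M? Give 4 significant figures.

Q₀ = 176.7 vs Keq = 0.149 ⇒ Q>K, reverse
Step 1:
                  L         D
  I         0.03157     5.578
  C           4.851    -4.851
  E           4.882    0.7274
  solve Keq expr → x = -4.851; check Q = 0.149

[D]_eq = 0.7274 M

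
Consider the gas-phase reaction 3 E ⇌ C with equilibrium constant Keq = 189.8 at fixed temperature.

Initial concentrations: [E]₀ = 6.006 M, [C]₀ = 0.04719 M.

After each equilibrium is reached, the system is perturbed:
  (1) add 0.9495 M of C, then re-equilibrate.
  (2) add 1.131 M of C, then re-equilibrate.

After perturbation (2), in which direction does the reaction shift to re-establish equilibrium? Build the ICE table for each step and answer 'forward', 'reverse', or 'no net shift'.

Direction: reverse

Q₀ = 2.1782e-04 vs Keq = 189.8 ⇒ Q<K, forward
Step 1:
                   E          C
  Initial      6.006    0.04719
  Change      -5.788      1.929
  Equil       0.2184      1.976
  solve Keq expr → x = 1.929; check Q = 189.8
Then add 0.9495 M of C.
Step 2:
                   E          C
  Initial     0.2184      2.926
  Change     0.03022   -0.01007
  Equil       0.2486      2.916
  solve Keq expr → x = -0.01007; check Q = 189.8
Then add 1.131 M of C.
Step 3:
                   E          C
  Initial     0.2486      4.047
  Change     0.02848  -0.009495
  Equil       0.2771      4.037
  solve Keq expr → x = -0.009495; check Q = 189.8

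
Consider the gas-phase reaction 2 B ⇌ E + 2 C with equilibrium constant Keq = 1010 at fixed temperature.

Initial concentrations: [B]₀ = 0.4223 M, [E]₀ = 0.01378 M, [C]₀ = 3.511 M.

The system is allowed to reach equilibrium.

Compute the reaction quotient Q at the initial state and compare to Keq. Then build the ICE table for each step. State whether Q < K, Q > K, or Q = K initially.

Q₀ = 0.9525 vs Keq = 1010 ⇒ Q<K, forward
Step 1:
                  B         E         C
  I          0.4223   0.01378     3.511
  C          -0.368     0.184     0.368
  E         0.05428    0.1978     3.879
  solve Keq expr → x = 0.184; check Q = 1010

Q₀ = 0.9525; Q < K (proceeds forward)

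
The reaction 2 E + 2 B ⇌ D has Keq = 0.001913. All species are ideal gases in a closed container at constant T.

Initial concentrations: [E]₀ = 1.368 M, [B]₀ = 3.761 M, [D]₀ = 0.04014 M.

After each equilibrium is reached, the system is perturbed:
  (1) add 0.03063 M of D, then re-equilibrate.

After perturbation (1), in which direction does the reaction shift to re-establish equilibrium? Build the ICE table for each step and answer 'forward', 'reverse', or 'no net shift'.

Direction: reverse

Q₀ = 0.001516 vs Keq = 0.001913 ⇒ Q<K, forward
Step 1:
                   E          B          D
  Initial      1.368      3.761    0.04014
  Change    -0.01751   -0.01751   0.008754
  Equil         1.35      3.743    0.04889
  solve Keq expr → x = 0.008754; check Q = 0.001913
Then add 0.03063 M of D.
Step 2:
                   E          B          D
  Initial       1.35      3.743    0.07952
  Change     0.05087    0.05087   -0.02544
  Equil        1.401      3.794    0.05409
  solve Keq expr → x = -0.02544; check Q = 0.001913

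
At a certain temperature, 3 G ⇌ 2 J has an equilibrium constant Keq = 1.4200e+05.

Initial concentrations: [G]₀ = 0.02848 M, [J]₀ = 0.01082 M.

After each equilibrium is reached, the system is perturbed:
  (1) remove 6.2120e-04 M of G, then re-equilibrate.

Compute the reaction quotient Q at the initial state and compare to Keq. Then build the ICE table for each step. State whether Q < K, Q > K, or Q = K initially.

Q₀ = 5.068; Q < K (proceeds forward)

Q₀ = 5.068 vs Keq = 1.4200e+05 ⇒ Q<K, forward
Step 1:
                    G           J
  init        0.02848     0.01082
  Δ          -0.02669     0.01779
  eq         0.001793     0.02861
  solve Keq expr → x = 0.008896; check Q = 1.4200e+05
Then remove 6.2120e-04 M of G.
Step 2:
                    G           J
  init       0.001172     0.02861
  Δ        6.0433e-04 -4.0289e-04
  eq         0.001776     0.02821
  solve Keq expr → x = -2.0144e-04; check Q = 1.4200e+05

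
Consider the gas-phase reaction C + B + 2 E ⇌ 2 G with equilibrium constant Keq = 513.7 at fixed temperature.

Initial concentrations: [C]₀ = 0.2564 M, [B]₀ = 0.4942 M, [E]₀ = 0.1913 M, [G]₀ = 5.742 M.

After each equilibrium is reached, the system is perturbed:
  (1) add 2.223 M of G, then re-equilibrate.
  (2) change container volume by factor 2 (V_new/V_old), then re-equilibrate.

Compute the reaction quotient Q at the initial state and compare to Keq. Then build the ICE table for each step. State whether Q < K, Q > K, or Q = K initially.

Q₀ = 7110 vs Keq = 513.7 ⇒ Q>K, reverse
Step 1:
                   C          B          E          G
  Initial     0.2564     0.4942     0.1913      5.742
  Change       0.143      0.143     0.2859    -0.2859
  Equil       0.3994     0.6372     0.4772      5.456
  solve Keq expr → x = -0.143; check Q = 513.7
Then add 2.223 M of G.
Step 2:
                   C          B          E          G
  Initial     0.3994     0.6372     0.4772      7.679
  Change     0.05756    0.05756     0.1151    -0.1151
  Equil       0.4569     0.6947     0.5923      7.564
  solve Keq expr → x = -0.05756; check Q = 513.7
Then change container volume by factor 2 (V_new/V_old).
Step 3:
                   C          B          E          G
  Initial     0.2285     0.3474     0.2962      3.782
  Change     0.07541    0.07541     0.1508    -0.1508
  Equil       0.3039     0.4228      0.447      3.631
  solve Keq expr → x = -0.07541; check Q = 513.7

Q₀ = 7110; Q > K (proceeds reverse)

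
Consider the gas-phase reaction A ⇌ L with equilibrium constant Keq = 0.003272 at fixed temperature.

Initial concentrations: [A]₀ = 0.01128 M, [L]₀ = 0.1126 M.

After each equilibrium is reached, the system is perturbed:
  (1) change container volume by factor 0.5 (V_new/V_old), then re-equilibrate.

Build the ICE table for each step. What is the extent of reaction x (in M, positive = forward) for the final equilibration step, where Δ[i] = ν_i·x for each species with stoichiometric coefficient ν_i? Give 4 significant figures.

x = 0 M

Q₀ = 9.982 vs Keq = 0.003272 ⇒ Q>K, reverse
Step 1:
                   A          L
  init       0.01128     0.1126
  Δ           0.1122    -0.1122
  eq          0.1235 4.0401e-04
  solve Keq expr → x = -0.1122; check Q = 0.003272
Then change container volume by factor 0.5 (V_new/V_old).
Step 2:
                   A          L
  init         0.247 8.0803e-04
  Δ                0          0
  eq           0.247 8.0803e-04
  solve Keq expr → x = 0; check Q = 0.003272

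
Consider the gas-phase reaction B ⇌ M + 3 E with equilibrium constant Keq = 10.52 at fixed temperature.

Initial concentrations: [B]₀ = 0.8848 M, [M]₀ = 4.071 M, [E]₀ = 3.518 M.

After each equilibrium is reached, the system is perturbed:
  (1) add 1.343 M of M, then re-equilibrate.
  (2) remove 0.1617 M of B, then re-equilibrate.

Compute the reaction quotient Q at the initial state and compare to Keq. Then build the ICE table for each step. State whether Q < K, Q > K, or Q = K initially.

Q₀ = 200.3; Q > K (proceeds reverse)

Q₀ = 200.3 vs Keq = 10.52 ⇒ Q>K, reverse
Step 1:
                   B          M          E
  I           0.8848      4.071      3.518
  C            0.619     -0.619     -1.857
  E            1.504      3.452      1.661
  solve Keq expr → x = -0.619; check Q = 10.52
Then add 1.343 M of M.
Step 2:
                   B          M          E
  I            1.504      4.795      1.661
  C          0.05022   -0.05022    -0.1507
  E            1.554      4.745       1.51
  solve Keq expr → x = -0.05022; check Q = 10.52
Then remove 0.1617 M of B.
Step 3:
                   B          M          E
  I            1.392      4.745       1.51
  C          0.01574   -0.01574   -0.04723
  E            1.408      4.729      1.463
  solve Keq expr → x = -0.01574; check Q = 10.52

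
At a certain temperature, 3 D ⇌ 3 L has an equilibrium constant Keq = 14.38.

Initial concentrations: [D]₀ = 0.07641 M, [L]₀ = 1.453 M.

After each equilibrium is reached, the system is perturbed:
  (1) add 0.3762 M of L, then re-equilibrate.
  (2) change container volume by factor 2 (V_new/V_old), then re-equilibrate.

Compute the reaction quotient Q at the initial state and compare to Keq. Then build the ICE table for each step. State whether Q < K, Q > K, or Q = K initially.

Q₀ = 6876; Q > K (proceeds reverse)

Q₀ = 6876 vs Keq = 14.38 ⇒ Q>K, reverse
Step 1:
                  D         L
  Initial   0.07641     1.453
  Change     0.3693   -0.3693
  Equil      0.4457     1.084
  solve Keq expr → x = -0.1231; check Q = 14.38
Then add 0.3762 M of L.
Step 2:
                  D         L
  Initial    0.4457      1.46
  Change     0.1096   -0.1096
  Equil      0.5553      1.35
  solve Keq expr → x = -0.03654; check Q = 14.38
Then change container volume by factor 2 (V_new/V_old).
Step 3:
                  D         L
  Initial    0.2776    0.6752
  Change          0         0
  Equil      0.2776    0.6752
  solve Keq expr → x = 0; check Q = 14.38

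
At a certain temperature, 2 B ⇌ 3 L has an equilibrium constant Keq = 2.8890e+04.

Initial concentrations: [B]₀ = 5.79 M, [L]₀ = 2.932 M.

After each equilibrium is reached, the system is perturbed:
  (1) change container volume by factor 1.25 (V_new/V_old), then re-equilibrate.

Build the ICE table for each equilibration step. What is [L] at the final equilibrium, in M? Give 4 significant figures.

Q₀ = 0.7519 vs Keq = 2.8890e+04 ⇒ Q<K, forward
Step 1:
                  B         L
  init         5.79     2.932
  Δ          -5.567     8.351
  eq          0.223     11.28
  solve Keq expr → x = 2.784; check Q = 2.8890e+04
Then change container volume by factor 1.25 (V_new/V_old).
Step 2:
                  B         L
  init       0.1784     9.026
  Δ        -0.01811   0.02717
  eq         0.1603     9.053
  solve Keq expr → x = 0.009055; check Q = 2.8890e+04

[L]_eq = 9.053 M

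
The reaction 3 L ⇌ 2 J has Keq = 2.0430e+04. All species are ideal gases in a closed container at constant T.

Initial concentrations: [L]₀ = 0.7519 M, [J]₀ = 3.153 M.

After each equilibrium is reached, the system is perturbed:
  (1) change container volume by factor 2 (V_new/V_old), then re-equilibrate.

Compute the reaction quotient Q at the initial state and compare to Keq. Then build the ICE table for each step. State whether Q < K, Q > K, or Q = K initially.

Q₀ = 23.39 vs Keq = 2.0430e+04 ⇒ Q<K, forward
Step 1:
                  L         J
  Initial    0.7519     3.153
  Change     -0.666     0.444
  Equil     0.08588     3.597
  solve Keq expr → x = 0.222; check Q = 2.0430e+04
Then change container volume by factor 2 (V_new/V_old).
Step 2:
                  L         J
  Initial   0.04294     1.799
  Change    0.01101 -0.007342
  Equil     0.05395     1.791
  solve Keq expr → x = -0.003671; check Q = 2.0430e+04

Q₀ = 23.39; Q < K (proceeds forward)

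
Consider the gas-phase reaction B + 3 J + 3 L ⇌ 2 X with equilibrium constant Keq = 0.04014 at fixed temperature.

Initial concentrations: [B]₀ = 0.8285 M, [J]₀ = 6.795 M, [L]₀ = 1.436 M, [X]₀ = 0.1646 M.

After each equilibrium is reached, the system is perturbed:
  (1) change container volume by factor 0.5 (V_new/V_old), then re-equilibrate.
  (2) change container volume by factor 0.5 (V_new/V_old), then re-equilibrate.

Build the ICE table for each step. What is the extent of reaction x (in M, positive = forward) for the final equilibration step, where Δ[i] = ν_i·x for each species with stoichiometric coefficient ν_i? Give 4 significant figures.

Q₀ = 3.5199e-05 vs Keq = 0.04014 ⇒ Q<K, forward
Step 1:
                  B         J         L         X
  I          0.8285     6.795     1.436    0.1646
  C         -0.3053   -0.9158   -0.9158    0.6105
  E          0.5232     5.879    0.5202    0.7751
  solve Keq expr → x = 0.3053; check Q = 0.04014
Then change container volume by factor 0.5 (V_new/V_old).
Step 2:
                  B         J         L         X
  I           1.046     11.76      1.04      1.55
  C         -0.2024   -0.6071   -0.6071    0.4047
  E          0.8441     11.15    0.4333     1.955
  solve Keq expr → x = 0.2024; check Q = 0.04014
Then change container volume by factor 0.5 (V_new/V_old).
Step 3:
                  B         J         L         X
  I           1.688      22.3    0.8666      3.91
  C         -0.1858   -0.5574   -0.5574    0.3716
  E           1.502     21.75    0.3092     4.282
  solve Keq expr → x = 0.1858; check Q = 0.04014

x = 0.1858 M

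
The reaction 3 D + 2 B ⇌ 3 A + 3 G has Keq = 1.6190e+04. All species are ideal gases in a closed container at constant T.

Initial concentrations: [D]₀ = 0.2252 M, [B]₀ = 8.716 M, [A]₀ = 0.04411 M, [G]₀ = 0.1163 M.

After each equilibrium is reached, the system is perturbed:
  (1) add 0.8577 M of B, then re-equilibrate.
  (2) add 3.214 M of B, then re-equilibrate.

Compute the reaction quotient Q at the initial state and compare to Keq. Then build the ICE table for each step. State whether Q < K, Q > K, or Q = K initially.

Q₀ = 1.5560e-07 vs Keq = 1.6190e+04 ⇒ Q<K, forward
Step 1:
                  D         B         A         G
  I          0.2252     8.716   0.04411    0.1163
  C         -0.2243   -0.1496    0.2243    0.2243
  E       8.6338e-04     8.566    0.2684    0.3406
  solve Keq expr → x = 0.07478; check Q = 1.6190e+04
Then add 0.8577 M of B.
Step 2:
                  D         B         A         G
  I       8.6338e-04     9.424    0.2684    0.3406
  C       -5.2925e-05 -3.5284e-05 5.2925e-05 5.2925e-05
  E       8.1045e-04     9.424    0.2685    0.3407
  solve Keq expr → x = 1.7642e-05; check Q = 1.6190e+04
Then add 3.214 M of B.
Step 3:
                  D         B         A         G
  I       8.1045e-04     12.64    0.2685    0.3407
  C       -1.4336e-04 -9.5576e-05 1.4336e-04 1.4336e-04
  E       6.6709e-04     12.64    0.2686    0.3408
  solve Keq expr → x = 4.7788e-05; check Q = 1.6190e+04

Q₀ = 1.5560e-07; Q < K (proceeds forward)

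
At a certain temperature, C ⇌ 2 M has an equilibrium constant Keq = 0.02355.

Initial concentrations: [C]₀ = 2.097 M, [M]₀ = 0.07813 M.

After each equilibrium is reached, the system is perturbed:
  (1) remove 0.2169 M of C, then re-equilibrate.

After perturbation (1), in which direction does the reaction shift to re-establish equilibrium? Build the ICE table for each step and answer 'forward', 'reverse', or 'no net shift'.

Q₀ = 0.002911 vs Keq = 0.02355 ⇒ Q<K, forward
Step 1:
                  C         M
  I           2.097   0.07813
  C        -0.07017    0.1403
  E           2.027    0.2185
  solve Keq expr → x = 0.07017; check Q = 0.02355
Then remove 0.2169 M of C.
Step 2:
                  C         M
  I            1.81    0.2185
  C        0.005844  -0.01169
  E           1.816    0.2068
  solve Keq expr → x = -0.005844; check Q = 0.02355

Direction: reverse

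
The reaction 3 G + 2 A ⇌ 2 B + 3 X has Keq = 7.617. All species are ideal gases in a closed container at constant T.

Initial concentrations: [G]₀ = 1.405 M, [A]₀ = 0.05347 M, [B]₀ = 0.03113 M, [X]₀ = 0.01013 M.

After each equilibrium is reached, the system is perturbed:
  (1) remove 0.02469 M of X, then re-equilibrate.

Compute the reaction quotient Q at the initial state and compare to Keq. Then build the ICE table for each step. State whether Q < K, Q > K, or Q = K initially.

Q₀ = 1.2704e-07; Q < K (proceeds forward)

Q₀ = 1.2704e-07 vs Keq = 7.617 ⇒ Q<K, forward
Step 1:
                  G         A         B         X
  I           1.405   0.05347   0.03113   0.01013
  C         -0.0794  -0.05294   0.05294    0.0794
  E           1.326 5.3467e-04   0.08407   0.08953
  solve Keq expr → x = 0.02647; check Q = 7.617
Then remove 0.02469 M of X.
Step 2:
                  G         A         B         X
  I           1.326 5.3467e-04   0.08407   0.06484
  C       -3.0286e-04 -2.0191e-04 2.0191e-04 3.0286e-04
  E           1.325 3.3276e-04   0.08427   0.06515
  solve Keq expr → x = 1.0095e-04; check Q = 7.617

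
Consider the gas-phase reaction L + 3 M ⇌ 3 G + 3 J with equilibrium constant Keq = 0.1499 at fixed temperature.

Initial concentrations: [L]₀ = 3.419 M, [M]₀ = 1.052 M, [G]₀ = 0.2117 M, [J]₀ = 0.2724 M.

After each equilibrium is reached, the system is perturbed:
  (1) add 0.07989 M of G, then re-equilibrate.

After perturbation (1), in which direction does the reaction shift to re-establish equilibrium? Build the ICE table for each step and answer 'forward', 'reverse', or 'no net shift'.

Direction: reverse

Q₀ = 4.8177e-05 vs Keq = 0.1499 ⇒ Q<K, forward
Step 1:
                    L           M           G           J
  I             3.419       1.052      0.2117      0.2724
  C           -0.1495     -0.4484      0.4484      0.4484
  E              3.27      0.6036      0.6601      0.7208
  solve Keq expr → x = 0.1495; check Q = 0.1499
Then add 0.07989 M of G.
Step 2:
                    L           M           G           J
  I              3.27      0.6036        0.74      0.7208
  C          0.008568      0.0257     -0.0257     -0.0257
  E             3.278      0.6293      0.7143      0.6951
  solve Keq expr → x = -0.008568; check Q = 0.1499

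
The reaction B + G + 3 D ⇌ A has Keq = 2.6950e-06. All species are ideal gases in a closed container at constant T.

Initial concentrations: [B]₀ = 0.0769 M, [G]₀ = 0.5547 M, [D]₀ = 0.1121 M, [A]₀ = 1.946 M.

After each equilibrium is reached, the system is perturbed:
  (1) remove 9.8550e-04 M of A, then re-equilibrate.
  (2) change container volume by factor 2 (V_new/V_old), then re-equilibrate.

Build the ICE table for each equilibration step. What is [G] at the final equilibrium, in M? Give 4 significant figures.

Q₀ = 3.2385e+04 vs Keq = 2.6950e-06 ⇒ Q>K, reverse
Step 1:
                   B          G          D          A
  Initial     0.0769     0.5547     0.1121      1.946
  Change       1.943      1.943      5.829     -1.943
  Equil         2.02      2.498      5.942   0.002852
  solve Keq expr → x = -1.943; check Q = 2.6950e-06
Then remove 9.8550e-04 M of A.
Step 2:
                   B          G          D          A
  Initial       2.02      2.498      5.942   0.001867
  Change  -9.7878e-04 -9.7878e-04  -0.002936 9.7878e-04
  Equil        2.019      2.497      5.939   0.002846
  solve Keq expr → x = 9.7878e-04; check Q = 2.6950e-06
Then change container volume by factor 2 (V_new/V_old).
Step 3:
                   B          G          D          A
  Initial       1.01      1.248      2.969   0.001423
  Change    0.001333   0.001333      0.004  -0.001333
  Equil        1.011       1.25      2.973 8.9495e-05
  solve Keq expr → x = -0.001333; check Q = 2.6950e-06

[G]_eq = 1.25 M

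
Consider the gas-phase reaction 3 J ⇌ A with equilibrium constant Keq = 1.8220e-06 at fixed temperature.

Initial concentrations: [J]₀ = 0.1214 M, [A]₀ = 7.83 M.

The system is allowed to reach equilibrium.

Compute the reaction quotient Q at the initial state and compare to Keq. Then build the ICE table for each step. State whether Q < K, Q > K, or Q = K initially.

Q₀ = 4376 vs Keq = 1.8220e-06 ⇒ Q>K, reverse
Step 1:
                  J         A
  Initial    0.1214      7.83
  Change      23.42    -7.806
  Equil       23.54   0.02377
  solve Keq expr → x = -7.806; check Q = 1.8220e-06

Q₀ = 4376; Q > K (proceeds reverse)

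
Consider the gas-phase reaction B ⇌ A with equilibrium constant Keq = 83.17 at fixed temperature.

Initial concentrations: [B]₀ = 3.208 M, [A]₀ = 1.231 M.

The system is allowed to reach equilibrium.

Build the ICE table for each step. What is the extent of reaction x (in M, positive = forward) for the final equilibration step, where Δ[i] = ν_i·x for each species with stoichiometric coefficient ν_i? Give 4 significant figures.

x = 3.155 M

Q₀ = 0.3837 vs Keq = 83.17 ⇒ Q<K, forward
Step 1:
                  B         A
  I           3.208     1.231
  C          -3.155     3.155
  E         0.05274     4.386
  solve Keq expr → x = 3.155; check Q = 83.17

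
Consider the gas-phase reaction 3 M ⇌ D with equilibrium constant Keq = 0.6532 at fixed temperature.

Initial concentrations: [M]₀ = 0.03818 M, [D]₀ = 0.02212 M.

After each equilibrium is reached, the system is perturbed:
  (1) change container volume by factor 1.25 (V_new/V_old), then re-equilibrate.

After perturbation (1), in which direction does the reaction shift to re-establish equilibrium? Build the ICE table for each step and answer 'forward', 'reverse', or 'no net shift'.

Q₀ = 397.4 vs Keq = 0.6532 ⇒ Q>K, reverse
Step 1:
                   M          D
  I          0.03818    0.02212
  C          0.06425   -0.02142
  E           0.1024 7.0206e-04
  solve Keq expr → x = -0.02142; check Q = 0.6532
Then change container volume by factor 1.25 (V_new/V_old).
Step 2:
                   M          D
  I          0.08195 5.6165e-04
  C       5.8339e-04 -1.9446e-04
  E          0.08253 3.6719e-04
  solve Keq expr → x = -1.9446e-04; check Q = 0.6532

Direction: reverse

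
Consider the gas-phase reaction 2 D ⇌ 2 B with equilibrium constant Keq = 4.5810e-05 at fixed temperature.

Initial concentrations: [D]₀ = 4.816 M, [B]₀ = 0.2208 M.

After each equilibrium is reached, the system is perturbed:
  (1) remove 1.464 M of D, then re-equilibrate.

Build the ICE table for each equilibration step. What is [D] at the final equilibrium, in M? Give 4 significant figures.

Q₀ = 0.002102 vs Keq = 4.5810e-05 ⇒ Q>K, reverse
Step 1:
                    D           B
  I             4.816      0.2208
  C            0.1869     -0.1869
  E             5.003     0.03386
  solve Keq expr → x = -0.09347; check Q = 4.5810e-05
Then remove 1.464 M of D.
Step 2:
                    D           B
  I             3.539     0.03386
  C          0.009842   -0.009842
  E             3.549     0.02402
  solve Keq expr → x = -0.004921; check Q = 4.5810e-05

[D]_eq = 3.549 M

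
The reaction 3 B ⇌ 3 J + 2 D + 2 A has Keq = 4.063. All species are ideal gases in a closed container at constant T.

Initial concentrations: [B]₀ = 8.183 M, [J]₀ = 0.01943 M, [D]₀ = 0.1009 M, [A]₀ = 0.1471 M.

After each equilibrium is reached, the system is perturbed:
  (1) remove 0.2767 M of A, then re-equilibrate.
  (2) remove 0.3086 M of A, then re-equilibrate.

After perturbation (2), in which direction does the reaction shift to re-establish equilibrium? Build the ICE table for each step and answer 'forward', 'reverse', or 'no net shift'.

Direction: forward

Q₀ = 2.9491e-12 vs Keq = 4.063 ⇒ Q<K, forward
Step 1:
                  B         J         D         A
  init        8.183   0.01943    0.1009    0.1471
  Δ          -3.004     3.004     2.002     2.002
  eq          5.179     3.023     2.103     2.149
  solve Keq expr → x = 1.001; check Q = 4.063
Then remove 0.2767 M of A.
Step 2:
                  B         J         D         A
  init        5.179     3.023     2.103     1.873
  Δ        -0.09549   0.09549   0.06366   0.06366
  eq          5.084     3.118     2.167     1.936
  solve Keq expr → x = 0.03183; check Q = 4.063
Then remove 0.3086 M of A.
Step 3:
                  B         J         D         A
  init        5.084     3.118     2.167     1.628
  Δ         -0.1179    0.1179   0.07858   0.07858
  eq          4.966     3.236     2.245     1.706
  solve Keq expr → x = 0.03929; check Q = 4.063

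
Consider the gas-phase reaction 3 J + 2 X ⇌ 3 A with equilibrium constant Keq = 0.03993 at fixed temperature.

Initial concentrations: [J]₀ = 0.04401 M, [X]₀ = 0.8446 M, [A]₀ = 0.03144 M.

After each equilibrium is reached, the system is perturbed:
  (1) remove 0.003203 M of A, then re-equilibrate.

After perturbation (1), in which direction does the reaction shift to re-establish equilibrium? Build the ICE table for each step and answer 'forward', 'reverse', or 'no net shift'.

Direction: forward

Q₀ = 0.5111 vs Keq = 0.03993 ⇒ Q>K, reverse
Step 1:
                   J          X          A
  I          0.04401     0.8446    0.03144
  C          0.01369   0.009128   -0.01369
  E           0.0577     0.8537    0.01775
  solve Keq expr → x = -0.004564; check Q = 0.03993
Then remove 0.003203 M of A.
Step 2:
                   J          X          A
  I           0.0577     0.8537    0.01455
  C        -0.002433  -0.001622   0.002433
  E          0.05527     0.8521    0.01698
  solve Keq expr → x = 8.1102e-04; check Q = 0.03993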